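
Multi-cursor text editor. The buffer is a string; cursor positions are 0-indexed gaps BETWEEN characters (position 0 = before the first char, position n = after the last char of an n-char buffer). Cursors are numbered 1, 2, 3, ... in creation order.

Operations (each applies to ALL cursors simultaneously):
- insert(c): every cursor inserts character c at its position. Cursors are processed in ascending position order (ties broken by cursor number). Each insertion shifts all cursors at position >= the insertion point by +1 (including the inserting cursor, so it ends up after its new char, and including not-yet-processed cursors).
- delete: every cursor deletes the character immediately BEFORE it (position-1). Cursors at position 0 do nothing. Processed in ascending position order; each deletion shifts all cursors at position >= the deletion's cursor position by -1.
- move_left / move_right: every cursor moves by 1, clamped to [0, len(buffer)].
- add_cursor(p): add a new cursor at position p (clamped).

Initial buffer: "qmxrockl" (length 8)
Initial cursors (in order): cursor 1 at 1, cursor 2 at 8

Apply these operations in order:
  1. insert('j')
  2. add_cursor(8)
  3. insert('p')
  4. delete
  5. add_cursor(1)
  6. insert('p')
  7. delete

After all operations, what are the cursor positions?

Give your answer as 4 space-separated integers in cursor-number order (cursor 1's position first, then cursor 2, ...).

After op 1 (insert('j')): buffer="qjmxrocklj" (len 10), cursors c1@2 c2@10, authorship .1.......2
After op 2 (add_cursor(8)): buffer="qjmxrocklj" (len 10), cursors c1@2 c3@8 c2@10, authorship .1.......2
After op 3 (insert('p')): buffer="qjpmxrockpljp" (len 13), cursors c1@3 c3@10 c2@13, authorship .11......3.22
After op 4 (delete): buffer="qjmxrocklj" (len 10), cursors c1@2 c3@8 c2@10, authorship .1.......2
After op 5 (add_cursor(1)): buffer="qjmxrocklj" (len 10), cursors c4@1 c1@2 c3@8 c2@10, authorship .1.......2
After op 6 (insert('p')): buffer="qpjpmxrockpljp" (len 14), cursors c4@2 c1@4 c3@11 c2@14, authorship .411......3.22
After op 7 (delete): buffer="qjmxrocklj" (len 10), cursors c4@1 c1@2 c3@8 c2@10, authorship .1.......2

Answer: 2 10 8 1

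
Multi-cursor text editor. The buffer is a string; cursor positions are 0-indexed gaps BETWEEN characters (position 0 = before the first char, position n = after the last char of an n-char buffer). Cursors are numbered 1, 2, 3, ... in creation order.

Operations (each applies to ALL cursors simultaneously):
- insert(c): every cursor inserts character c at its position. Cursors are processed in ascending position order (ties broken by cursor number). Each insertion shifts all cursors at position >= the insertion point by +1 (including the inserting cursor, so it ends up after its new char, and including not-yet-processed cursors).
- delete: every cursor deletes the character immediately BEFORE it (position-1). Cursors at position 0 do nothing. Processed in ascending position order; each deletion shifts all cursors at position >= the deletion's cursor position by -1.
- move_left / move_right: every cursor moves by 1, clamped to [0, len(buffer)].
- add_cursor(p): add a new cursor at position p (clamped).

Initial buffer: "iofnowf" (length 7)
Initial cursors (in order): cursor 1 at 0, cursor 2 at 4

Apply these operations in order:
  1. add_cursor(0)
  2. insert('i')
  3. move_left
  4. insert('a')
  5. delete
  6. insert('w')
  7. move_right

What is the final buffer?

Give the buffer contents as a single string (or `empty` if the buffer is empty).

After op 1 (add_cursor(0)): buffer="iofnowf" (len 7), cursors c1@0 c3@0 c2@4, authorship .......
After op 2 (insert('i')): buffer="iiiofniowf" (len 10), cursors c1@2 c3@2 c2@7, authorship 13....2...
After op 3 (move_left): buffer="iiiofniowf" (len 10), cursors c1@1 c3@1 c2@6, authorship 13....2...
After op 4 (insert('a')): buffer="iaaiiofnaiowf" (len 13), cursors c1@3 c3@3 c2@9, authorship 1133....22...
After op 5 (delete): buffer="iiiofniowf" (len 10), cursors c1@1 c3@1 c2@6, authorship 13....2...
After op 6 (insert('w')): buffer="iwwiiofnwiowf" (len 13), cursors c1@3 c3@3 c2@9, authorship 1133....22...
After op 7 (move_right): buffer="iwwiiofnwiowf" (len 13), cursors c1@4 c3@4 c2@10, authorship 1133....22...

Answer: iwwiiofnwiowf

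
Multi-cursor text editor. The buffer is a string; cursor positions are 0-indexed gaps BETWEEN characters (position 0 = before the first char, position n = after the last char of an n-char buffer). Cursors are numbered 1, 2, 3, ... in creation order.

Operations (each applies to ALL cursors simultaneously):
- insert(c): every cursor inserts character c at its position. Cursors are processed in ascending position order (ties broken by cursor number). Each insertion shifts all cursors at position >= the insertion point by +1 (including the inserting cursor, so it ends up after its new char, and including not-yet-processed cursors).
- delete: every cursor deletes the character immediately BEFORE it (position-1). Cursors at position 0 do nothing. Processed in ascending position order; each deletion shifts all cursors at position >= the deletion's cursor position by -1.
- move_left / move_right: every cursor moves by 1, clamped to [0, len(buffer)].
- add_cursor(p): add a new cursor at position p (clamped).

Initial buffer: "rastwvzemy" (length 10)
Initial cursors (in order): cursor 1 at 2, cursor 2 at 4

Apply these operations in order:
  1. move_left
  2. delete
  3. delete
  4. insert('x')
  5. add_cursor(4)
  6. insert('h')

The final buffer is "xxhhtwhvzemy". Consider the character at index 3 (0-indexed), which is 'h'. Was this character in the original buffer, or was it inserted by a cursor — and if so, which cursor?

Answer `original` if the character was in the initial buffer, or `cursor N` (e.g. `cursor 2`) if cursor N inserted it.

Answer: cursor 2

Derivation:
After op 1 (move_left): buffer="rastwvzemy" (len 10), cursors c1@1 c2@3, authorship ..........
After op 2 (delete): buffer="atwvzemy" (len 8), cursors c1@0 c2@1, authorship ........
After op 3 (delete): buffer="twvzemy" (len 7), cursors c1@0 c2@0, authorship .......
After op 4 (insert('x')): buffer="xxtwvzemy" (len 9), cursors c1@2 c2@2, authorship 12.......
After op 5 (add_cursor(4)): buffer="xxtwvzemy" (len 9), cursors c1@2 c2@2 c3@4, authorship 12.......
After op 6 (insert('h')): buffer="xxhhtwhvzemy" (len 12), cursors c1@4 c2@4 c3@7, authorship 1212..3.....
Authorship (.=original, N=cursor N): 1 2 1 2 . . 3 . . . . .
Index 3: author = 2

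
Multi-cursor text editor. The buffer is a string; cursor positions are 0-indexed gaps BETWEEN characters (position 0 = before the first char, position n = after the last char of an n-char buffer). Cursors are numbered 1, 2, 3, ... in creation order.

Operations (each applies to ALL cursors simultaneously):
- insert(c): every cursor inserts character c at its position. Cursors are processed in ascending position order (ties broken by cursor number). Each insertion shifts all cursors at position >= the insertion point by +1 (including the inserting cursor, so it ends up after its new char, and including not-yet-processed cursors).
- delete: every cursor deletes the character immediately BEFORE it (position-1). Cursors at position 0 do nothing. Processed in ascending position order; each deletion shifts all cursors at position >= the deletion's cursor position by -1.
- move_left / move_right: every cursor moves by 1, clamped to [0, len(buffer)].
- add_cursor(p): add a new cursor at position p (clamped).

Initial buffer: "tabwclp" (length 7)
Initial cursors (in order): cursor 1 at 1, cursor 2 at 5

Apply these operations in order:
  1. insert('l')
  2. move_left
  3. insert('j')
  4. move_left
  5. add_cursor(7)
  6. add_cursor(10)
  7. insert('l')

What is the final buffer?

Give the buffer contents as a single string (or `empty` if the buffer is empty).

After op 1 (insert('l')): buffer="tlabwcllp" (len 9), cursors c1@2 c2@7, authorship .1....2..
After op 2 (move_left): buffer="tlabwcllp" (len 9), cursors c1@1 c2@6, authorship .1....2..
After op 3 (insert('j')): buffer="tjlabwcjllp" (len 11), cursors c1@2 c2@8, authorship .11....22..
After op 4 (move_left): buffer="tjlabwcjllp" (len 11), cursors c1@1 c2@7, authorship .11....22..
After op 5 (add_cursor(7)): buffer="tjlabwcjllp" (len 11), cursors c1@1 c2@7 c3@7, authorship .11....22..
After op 6 (add_cursor(10)): buffer="tjlabwcjllp" (len 11), cursors c1@1 c2@7 c3@7 c4@10, authorship .11....22..
After op 7 (insert('l')): buffer="tljlabwclljlllp" (len 15), cursors c1@2 c2@10 c3@10 c4@14, authorship .111....2322.4.

Answer: tljlabwclljlllp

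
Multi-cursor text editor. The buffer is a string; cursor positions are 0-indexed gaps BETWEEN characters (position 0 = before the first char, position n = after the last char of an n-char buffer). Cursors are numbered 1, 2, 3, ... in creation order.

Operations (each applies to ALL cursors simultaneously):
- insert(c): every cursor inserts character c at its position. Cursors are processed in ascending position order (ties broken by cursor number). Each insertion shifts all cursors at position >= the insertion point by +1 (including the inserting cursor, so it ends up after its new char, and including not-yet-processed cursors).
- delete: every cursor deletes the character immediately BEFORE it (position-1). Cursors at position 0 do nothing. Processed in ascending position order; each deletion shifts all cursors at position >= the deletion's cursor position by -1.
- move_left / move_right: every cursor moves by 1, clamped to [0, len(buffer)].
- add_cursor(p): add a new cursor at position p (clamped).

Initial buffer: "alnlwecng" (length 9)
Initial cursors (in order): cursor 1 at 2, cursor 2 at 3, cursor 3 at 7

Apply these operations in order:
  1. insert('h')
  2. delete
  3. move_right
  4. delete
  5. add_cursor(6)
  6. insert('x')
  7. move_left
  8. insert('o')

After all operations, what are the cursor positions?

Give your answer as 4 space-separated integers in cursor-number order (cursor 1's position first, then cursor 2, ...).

Answer: 5 5 10 13

Derivation:
After op 1 (insert('h')): buffer="alhnhlwechng" (len 12), cursors c1@3 c2@5 c3@10, authorship ..1.2....3..
After op 2 (delete): buffer="alnlwecng" (len 9), cursors c1@2 c2@3 c3@7, authorship .........
After op 3 (move_right): buffer="alnlwecng" (len 9), cursors c1@3 c2@4 c3@8, authorship .........
After op 4 (delete): buffer="alwecg" (len 6), cursors c1@2 c2@2 c3@5, authorship ......
After op 5 (add_cursor(6)): buffer="alwecg" (len 6), cursors c1@2 c2@2 c3@5 c4@6, authorship ......
After op 6 (insert('x')): buffer="alxxwecxgx" (len 10), cursors c1@4 c2@4 c3@8 c4@10, authorship ..12...3.4
After op 7 (move_left): buffer="alxxwecxgx" (len 10), cursors c1@3 c2@3 c3@7 c4@9, authorship ..12...3.4
After op 8 (insert('o')): buffer="alxooxwecoxgox" (len 14), cursors c1@5 c2@5 c3@10 c4@13, authorship ..1122...33.44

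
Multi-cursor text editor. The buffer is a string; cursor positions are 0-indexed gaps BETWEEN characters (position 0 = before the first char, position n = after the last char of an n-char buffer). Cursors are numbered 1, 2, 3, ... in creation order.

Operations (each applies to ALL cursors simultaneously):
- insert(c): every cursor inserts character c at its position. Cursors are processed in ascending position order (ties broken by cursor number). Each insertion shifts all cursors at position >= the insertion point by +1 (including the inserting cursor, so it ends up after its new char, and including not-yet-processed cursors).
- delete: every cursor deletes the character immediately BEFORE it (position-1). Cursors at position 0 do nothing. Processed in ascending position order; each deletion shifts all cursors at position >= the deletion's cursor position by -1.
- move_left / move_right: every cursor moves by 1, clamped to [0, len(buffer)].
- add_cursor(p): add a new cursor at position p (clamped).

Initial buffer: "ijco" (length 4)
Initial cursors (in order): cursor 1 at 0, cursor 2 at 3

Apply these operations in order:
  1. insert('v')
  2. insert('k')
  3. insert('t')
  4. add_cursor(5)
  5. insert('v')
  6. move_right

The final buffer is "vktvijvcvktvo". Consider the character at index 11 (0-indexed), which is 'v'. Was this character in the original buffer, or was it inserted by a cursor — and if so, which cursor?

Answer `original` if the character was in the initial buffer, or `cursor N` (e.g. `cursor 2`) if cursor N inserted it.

After op 1 (insert('v')): buffer="vijcvo" (len 6), cursors c1@1 c2@5, authorship 1...2.
After op 2 (insert('k')): buffer="vkijcvko" (len 8), cursors c1@2 c2@7, authorship 11...22.
After op 3 (insert('t')): buffer="vktijcvkto" (len 10), cursors c1@3 c2@9, authorship 111...222.
After op 4 (add_cursor(5)): buffer="vktijcvkto" (len 10), cursors c1@3 c3@5 c2@9, authorship 111...222.
After op 5 (insert('v')): buffer="vktvijvcvktvo" (len 13), cursors c1@4 c3@7 c2@12, authorship 1111..3.2222.
After op 6 (move_right): buffer="vktvijvcvktvo" (len 13), cursors c1@5 c3@8 c2@13, authorship 1111..3.2222.
Authorship (.=original, N=cursor N): 1 1 1 1 . . 3 . 2 2 2 2 .
Index 11: author = 2

Answer: cursor 2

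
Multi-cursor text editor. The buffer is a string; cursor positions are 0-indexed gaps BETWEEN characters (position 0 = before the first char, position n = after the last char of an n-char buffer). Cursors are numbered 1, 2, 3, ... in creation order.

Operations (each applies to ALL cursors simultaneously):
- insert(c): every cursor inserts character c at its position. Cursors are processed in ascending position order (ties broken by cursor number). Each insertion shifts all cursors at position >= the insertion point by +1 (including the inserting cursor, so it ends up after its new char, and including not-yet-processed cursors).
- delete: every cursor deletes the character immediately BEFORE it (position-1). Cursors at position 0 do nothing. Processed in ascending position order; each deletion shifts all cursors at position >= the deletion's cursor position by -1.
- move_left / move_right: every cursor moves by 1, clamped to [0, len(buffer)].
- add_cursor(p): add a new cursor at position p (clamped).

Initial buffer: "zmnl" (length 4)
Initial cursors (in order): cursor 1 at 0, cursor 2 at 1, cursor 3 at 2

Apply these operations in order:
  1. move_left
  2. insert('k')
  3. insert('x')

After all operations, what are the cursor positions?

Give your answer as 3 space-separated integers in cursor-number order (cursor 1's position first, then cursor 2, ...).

After op 1 (move_left): buffer="zmnl" (len 4), cursors c1@0 c2@0 c3@1, authorship ....
After op 2 (insert('k')): buffer="kkzkmnl" (len 7), cursors c1@2 c2@2 c3@4, authorship 12.3...
After op 3 (insert('x')): buffer="kkxxzkxmnl" (len 10), cursors c1@4 c2@4 c3@7, authorship 1212.33...

Answer: 4 4 7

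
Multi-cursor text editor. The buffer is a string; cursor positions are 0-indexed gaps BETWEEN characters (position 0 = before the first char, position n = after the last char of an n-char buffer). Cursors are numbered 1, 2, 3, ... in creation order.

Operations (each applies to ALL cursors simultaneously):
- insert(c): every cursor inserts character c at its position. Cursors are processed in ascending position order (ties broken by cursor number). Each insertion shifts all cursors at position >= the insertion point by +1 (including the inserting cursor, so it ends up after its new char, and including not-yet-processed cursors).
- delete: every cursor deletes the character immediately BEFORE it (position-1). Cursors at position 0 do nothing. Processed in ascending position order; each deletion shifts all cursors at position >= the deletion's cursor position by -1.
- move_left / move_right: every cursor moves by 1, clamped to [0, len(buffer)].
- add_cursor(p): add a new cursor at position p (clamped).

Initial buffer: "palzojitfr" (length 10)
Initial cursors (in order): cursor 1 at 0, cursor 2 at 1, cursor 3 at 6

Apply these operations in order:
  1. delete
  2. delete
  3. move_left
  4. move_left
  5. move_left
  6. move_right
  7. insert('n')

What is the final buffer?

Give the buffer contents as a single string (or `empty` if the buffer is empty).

After op 1 (delete): buffer="alzoitfr" (len 8), cursors c1@0 c2@0 c3@4, authorship ........
After op 2 (delete): buffer="alzitfr" (len 7), cursors c1@0 c2@0 c3@3, authorship .......
After op 3 (move_left): buffer="alzitfr" (len 7), cursors c1@0 c2@0 c3@2, authorship .......
After op 4 (move_left): buffer="alzitfr" (len 7), cursors c1@0 c2@0 c3@1, authorship .......
After op 5 (move_left): buffer="alzitfr" (len 7), cursors c1@0 c2@0 c3@0, authorship .......
After op 6 (move_right): buffer="alzitfr" (len 7), cursors c1@1 c2@1 c3@1, authorship .......
After op 7 (insert('n')): buffer="annnlzitfr" (len 10), cursors c1@4 c2@4 c3@4, authorship .123......

Answer: annnlzitfr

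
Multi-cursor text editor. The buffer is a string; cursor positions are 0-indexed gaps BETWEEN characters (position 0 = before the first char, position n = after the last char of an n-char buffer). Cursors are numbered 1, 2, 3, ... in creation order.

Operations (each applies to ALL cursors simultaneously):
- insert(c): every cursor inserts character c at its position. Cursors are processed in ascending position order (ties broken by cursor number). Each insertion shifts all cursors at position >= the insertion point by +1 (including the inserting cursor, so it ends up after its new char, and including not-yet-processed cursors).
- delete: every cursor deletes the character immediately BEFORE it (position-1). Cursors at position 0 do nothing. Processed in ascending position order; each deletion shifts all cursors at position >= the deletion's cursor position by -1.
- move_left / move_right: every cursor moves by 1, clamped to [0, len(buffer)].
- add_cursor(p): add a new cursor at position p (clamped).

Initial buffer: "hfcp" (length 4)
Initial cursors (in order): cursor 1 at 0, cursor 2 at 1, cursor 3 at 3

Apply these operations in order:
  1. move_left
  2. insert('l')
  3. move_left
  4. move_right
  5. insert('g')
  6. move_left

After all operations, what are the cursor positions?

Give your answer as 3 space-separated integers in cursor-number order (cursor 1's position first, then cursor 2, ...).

Answer: 3 3 7

Derivation:
After op 1 (move_left): buffer="hfcp" (len 4), cursors c1@0 c2@0 c3@2, authorship ....
After op 2 (insert('l')): buffer="llhflcp" (len 7), cursors c1@2 c2@2 c3@5, authorship 12..3..
After op 3 (move_left): buffer="llhflcp" (len 7), cursors c1@1 c2@1 c3@4, authorship 12..3..
After op 4 (move_right): buffer="llhflcp" (len 7), cursors c1@2 c2@2 c3@5, authorship 12..3..
After op 5 (insert('g')): buffer="llgghflgcp" (len 10), cursors c1@4 c2@4 c3@8, authorship 1212..33..
After op 6 (move_left): buffer="llgghflgcp" (len 10), cursors c1@3 c2@3 c3@7, authorship 1212..33..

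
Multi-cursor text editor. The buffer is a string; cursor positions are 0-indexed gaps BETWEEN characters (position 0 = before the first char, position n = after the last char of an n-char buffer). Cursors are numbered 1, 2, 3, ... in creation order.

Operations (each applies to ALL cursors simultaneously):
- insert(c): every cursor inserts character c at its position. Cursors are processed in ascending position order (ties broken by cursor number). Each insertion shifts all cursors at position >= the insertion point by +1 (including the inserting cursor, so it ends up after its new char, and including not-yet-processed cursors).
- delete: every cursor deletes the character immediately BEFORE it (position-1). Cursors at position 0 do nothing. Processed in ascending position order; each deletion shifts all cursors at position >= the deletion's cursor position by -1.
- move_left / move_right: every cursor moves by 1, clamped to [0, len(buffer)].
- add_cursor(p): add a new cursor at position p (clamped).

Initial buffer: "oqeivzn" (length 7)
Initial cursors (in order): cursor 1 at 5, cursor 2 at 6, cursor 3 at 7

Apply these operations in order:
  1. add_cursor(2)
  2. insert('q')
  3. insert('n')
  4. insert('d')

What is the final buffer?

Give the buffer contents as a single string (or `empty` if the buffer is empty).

After op 1 (add_cursor(2)): buffer="oqeivzn" (len 7), cursors c4@2 c1@5 c2@6 c3@7, authorship .......
After op 2 (insert('q')): buffer="oqqeivqzqnq" (len 11), cursors c4@3 c1@7 c2@9 c3@11, authorship ..4...1.2.3
After op 3 (insert('n')): buffer="oqqneivqnzqnnqn" (len 15), cursors c4@4 c1@9 c2@12 c3@15, authorship ..44...11.22.33
After op 4 (insert('d')): buffer="oqqndeivqndzqndnqnd" (len 19), cursors c4@5 c1@11 c2@15 c3@19, authorship ..444...111.222.333

Answer: oqqndeivqndzqndnqnd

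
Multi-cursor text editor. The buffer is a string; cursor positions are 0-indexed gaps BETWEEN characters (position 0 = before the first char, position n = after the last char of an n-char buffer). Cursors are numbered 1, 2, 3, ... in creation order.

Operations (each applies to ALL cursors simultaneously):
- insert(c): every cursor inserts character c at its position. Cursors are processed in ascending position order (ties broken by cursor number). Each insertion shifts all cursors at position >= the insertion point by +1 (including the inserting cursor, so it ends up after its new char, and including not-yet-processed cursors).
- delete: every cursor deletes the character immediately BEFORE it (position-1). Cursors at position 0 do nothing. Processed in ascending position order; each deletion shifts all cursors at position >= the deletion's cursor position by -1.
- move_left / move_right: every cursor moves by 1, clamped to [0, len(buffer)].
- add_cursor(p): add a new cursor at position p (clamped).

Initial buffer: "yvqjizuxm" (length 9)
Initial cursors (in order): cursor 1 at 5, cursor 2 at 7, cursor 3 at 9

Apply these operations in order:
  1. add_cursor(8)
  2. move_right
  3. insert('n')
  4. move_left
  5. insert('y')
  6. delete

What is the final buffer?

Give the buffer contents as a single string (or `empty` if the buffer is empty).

After op 1 (add_cursor(8)): buffer="yvqjizuxm" (len 9), cursors c1@5 c2@7 c4@8 c3@9, authorship .........
After op 2 (move_right): buffer="yvqjizuxm" (len 9), cursors c1@6 c2@8 c3@9 c4@9, authorship .........
After op 3 (insert('n')): buffer="yvqjiznuxnmnn" (len 13), cursors c1@7 c2@10 c3@13 c4@13, authorship ......1..2.34
After op 4 (move_left): buffer="yvqjiznuxnmnn" (len 13), cursors c1@6 c2@9 c3@12 c4@12, authorship ......1..2.34
After op 5 (insert('y')): buffer="yvqjizynuxynmnyyn" (len 17), cursors c1@7 c2@11 c3@16 c4@16, authorship ......11..22.3344
After op 6 (delete): buffer="yvqjiznuxnmnn" (len 13), cursors c1@6 c2@9 c3@12 c4@12, authorship ......1..2.34

Answer: yvqjiznuxnmnn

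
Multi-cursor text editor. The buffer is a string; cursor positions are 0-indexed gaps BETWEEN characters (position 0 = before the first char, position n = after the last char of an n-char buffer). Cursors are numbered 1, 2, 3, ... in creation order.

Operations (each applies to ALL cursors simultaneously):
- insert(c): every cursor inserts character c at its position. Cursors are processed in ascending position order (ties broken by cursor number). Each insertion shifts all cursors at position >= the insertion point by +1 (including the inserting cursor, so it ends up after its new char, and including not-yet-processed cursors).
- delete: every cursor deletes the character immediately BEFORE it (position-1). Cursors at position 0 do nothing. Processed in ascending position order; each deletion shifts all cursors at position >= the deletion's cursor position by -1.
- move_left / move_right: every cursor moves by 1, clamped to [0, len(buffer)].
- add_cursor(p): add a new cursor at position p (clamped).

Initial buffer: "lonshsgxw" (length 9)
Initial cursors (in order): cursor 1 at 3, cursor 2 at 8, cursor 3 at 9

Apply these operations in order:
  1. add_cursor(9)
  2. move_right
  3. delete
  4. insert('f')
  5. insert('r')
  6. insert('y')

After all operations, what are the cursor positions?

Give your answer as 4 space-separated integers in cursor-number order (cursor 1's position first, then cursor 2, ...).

After op 1 (add_cursor(9)): buffer="lonshsgxw" (len 9), cursors c1@3 c2@8 c3@9 c4@9, authorship .........
After op 2 (move_right): buffer="lonshsgxw" (len 9), cursors c1@4 c2@9 c3@9 c4@9, authorship .........
After op 3 (delete): buffer="lonhs" (len 5), cursors c1@3 c2@5 c3@5 c4@5, authorship .....
After op 4 (insert('f')): buffer="lonfhsfff" (len 9), cursors c1@4 c2@9 c3@9 c4@9, authorship ...1..234
After op 5 (insert('r')): buffer="lonfrhsfffrrr" (len 13), cursors c1@5 c2@13 c3@13 c4@13, authorship ...11..234234
After op 6 (insert('y')): buffer="lonfryhsfffrrryyy" (len 17), cursors c1@6 c2@17 c3@17 c4@17, authorship ...111..234234234

Answer: 6 17 17 17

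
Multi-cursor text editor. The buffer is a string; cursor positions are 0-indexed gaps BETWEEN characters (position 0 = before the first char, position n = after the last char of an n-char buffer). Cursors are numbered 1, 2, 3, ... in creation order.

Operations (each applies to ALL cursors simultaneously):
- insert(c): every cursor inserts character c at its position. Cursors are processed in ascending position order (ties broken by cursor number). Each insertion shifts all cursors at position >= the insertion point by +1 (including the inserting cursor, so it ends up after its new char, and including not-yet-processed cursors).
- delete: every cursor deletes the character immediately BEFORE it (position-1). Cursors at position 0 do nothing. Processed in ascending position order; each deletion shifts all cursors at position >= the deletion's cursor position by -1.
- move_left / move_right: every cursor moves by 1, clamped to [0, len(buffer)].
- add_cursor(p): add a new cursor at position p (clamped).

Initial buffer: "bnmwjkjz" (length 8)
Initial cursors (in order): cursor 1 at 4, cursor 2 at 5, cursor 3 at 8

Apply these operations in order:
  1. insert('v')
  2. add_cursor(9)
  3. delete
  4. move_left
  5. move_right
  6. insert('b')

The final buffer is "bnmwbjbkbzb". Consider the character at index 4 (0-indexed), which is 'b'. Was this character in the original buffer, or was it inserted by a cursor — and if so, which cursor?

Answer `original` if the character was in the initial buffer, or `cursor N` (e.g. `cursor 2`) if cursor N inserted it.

After op 1 (insert('v')): buffer="bnmwvjvkjzv" (len 11), cursors c1@5 c2@7 c3@11, authorship ....1.2...3
After op 2 (add_cursor(9)): buffer="bnmwvjvkjzv" (len 11), cursors c1@5 c2@7 c4@9 c3@11, authorship ....1.2...3
After op 3 (delete): buffer="bnmwjkz" (len 7), cursors c1@4 c2@5 c4@6 c3@7, authorship .......
After op 4 (move_left): buffer="bnmwjkz" (len 7), cursors c1@3 c2@4 c4@5 c3@6, authorship .......
After op 5 (move_right): buffer="bnmwjkz" (len 7), cursors c1@4 c2@5 c4@6 c3@7, authorship .......
After op 6 (insert('b')): buffer="bnmwbjbkbzb" (len 11), cursors c1@5 c2@7 c4@9 c3@11, authorship ....1.2.4.3
Authorship (.=original, N=cursor N): . . . . 1 . 2 . 4 . 3
Index 4: author = 1

Answer: cursor 1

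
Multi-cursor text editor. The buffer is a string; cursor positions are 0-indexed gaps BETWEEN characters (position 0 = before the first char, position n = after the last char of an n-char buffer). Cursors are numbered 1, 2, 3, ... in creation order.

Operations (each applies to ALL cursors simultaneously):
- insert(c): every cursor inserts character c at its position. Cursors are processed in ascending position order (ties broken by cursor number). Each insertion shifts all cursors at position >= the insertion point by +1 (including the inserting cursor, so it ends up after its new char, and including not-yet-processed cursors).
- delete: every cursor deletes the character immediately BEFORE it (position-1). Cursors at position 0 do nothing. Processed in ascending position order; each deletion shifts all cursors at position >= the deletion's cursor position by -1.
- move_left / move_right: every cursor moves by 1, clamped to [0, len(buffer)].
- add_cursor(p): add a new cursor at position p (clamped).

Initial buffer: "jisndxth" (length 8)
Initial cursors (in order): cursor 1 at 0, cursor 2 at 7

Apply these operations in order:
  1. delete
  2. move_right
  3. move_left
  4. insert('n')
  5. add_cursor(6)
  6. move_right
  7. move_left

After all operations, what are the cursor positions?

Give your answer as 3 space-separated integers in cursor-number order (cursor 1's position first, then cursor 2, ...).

After op 1 (delete): buffer="jisndxh" (len 7), cursors c1@0 c2@6, authorship .......
After op 2 (move_right): buffer="jisndxh" (len 7), cursors c1@1 c2@7, authorship .......
After op 3 (move_left): buffer="jisndxh" (len 7), cursors c1@0 c2@6, authorship .......
After op 4 (insert('n')): buffer="njisndxnh" (len 9), cursors c1@1 c2@8, authorship 1......2.
After op 5 (add_cursor(6)): buffer="njisndxnh" (len 9), cursors c1@1 c3@6 c2@8, authorship 1......2.
After op 6 (move_right): buffer="njisndxnh" (len 9), cursors c1@2 c3@7 c2@9, authorship 1......2.
After op 7 (move_left): buffer="njisndxnh" (len 9), cursors c1@1 c3@6 c2@8, authorship 1......2.

Answer: 1 8 6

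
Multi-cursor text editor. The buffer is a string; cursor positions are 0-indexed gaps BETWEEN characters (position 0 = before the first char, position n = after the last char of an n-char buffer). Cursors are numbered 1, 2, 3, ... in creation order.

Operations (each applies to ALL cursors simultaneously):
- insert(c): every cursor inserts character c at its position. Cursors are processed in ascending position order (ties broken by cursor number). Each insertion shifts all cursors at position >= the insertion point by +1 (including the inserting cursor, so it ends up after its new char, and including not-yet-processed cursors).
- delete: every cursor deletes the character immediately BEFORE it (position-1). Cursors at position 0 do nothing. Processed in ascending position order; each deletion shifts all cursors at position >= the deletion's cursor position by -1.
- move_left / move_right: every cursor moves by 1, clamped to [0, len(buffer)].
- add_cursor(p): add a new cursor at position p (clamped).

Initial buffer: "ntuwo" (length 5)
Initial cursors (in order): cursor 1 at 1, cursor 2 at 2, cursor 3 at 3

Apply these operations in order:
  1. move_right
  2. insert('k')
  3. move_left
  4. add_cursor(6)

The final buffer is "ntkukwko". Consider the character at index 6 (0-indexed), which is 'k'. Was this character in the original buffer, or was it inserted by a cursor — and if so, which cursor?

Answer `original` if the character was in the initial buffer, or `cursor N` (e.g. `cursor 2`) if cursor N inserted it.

After op 1 (move_right): buffer="ntuwo" (len 5), cursors c1@2 c2@3 c3@4, authorship .....
After op 2 (insert('k')): buffer="ntkukwko" (len 8), cursors c1@3 c2@5 c3@7, authorship ..1.2.3.
After op 3 (move_left): buffer="ntkukwko" (len 8), cursors c1@2 c2@4 c3@6, authorship ..1.2.3.
After op 4 (add_cursor(6)): buffer="ntkukwko" (len 8), cursors c1@2 c2@4 c3@6 c4@6, authorship ..1.2.3.
Authorship (.=original, N=cursor N): . . 1 . 2 . 3 .
Index 6: author = 3

Answer: cursor 3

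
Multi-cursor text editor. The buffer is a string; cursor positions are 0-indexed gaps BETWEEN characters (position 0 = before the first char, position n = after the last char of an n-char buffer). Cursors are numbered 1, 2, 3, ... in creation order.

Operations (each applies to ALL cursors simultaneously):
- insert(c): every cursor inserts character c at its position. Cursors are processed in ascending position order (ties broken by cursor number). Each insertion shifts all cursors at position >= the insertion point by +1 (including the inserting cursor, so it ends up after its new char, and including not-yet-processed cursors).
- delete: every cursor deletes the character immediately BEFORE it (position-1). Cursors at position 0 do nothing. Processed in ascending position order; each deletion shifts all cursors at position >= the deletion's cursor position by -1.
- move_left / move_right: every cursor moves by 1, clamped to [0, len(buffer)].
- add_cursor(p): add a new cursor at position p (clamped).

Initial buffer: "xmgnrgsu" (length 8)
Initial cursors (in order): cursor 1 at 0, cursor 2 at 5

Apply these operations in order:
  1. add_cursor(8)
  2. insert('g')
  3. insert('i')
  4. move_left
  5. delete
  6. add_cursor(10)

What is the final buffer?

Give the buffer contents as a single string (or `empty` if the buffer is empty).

After op 1 (add_cursor(8)): buffer="xmgnrgsu" (len 8), cursors c1@0 c2@5 c3@8, authorship ........
After op 2 (insert('g')): buffer="gxmgnrggsug" (len 11), cursors c1@1 c2@7 c3@11, authorship 1.....2...3
After op 3 (insert('i')): buffer="gixmgnrgigsugi" (len 14), cursors c1@2 c2@9 c3@14, authorship 11.....22...33
After op 4 (move_left): buffer="gixmgnrgigsugi" (len 14), cursors c1@1 c2@8 c3@13, authorship 11.....22...33
After op 5 (delete): buffer="ixmgnrigsui" (len 11), cursors c1@0 c2@6 c3@10, authorship 1.....2...3
After op 6 (add_cursor(10)): buffer="ixmgnrigsui" (len 11), cursors c1@0 c2@6 c3@10 c4@10, authorship 1.....2...3

Answer: ixmgnrigsui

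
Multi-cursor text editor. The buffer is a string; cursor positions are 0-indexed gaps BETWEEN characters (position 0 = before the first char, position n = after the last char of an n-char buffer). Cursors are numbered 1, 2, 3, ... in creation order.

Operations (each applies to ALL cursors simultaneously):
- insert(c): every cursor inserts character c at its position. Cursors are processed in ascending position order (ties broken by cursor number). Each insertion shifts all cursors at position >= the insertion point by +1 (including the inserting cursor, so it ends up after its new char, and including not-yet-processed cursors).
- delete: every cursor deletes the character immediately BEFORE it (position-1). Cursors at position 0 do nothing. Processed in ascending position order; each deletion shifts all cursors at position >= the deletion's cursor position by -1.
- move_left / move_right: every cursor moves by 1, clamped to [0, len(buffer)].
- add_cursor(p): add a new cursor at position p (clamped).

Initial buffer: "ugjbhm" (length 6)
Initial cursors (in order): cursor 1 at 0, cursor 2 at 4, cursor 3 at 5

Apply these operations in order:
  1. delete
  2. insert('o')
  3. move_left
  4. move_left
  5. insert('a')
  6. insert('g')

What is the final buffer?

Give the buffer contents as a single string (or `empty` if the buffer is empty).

Answer: agougjaaggoom

Derivation:
After op 1 (delete): buffer="ugjm" (len 4), cursors c1@0 c2@3 c3@3, authorship ....
After op 2 (insert('o')): buffer="ougjoom" (len 7), cursors c1@1 c2@6 c3@6, authorship 1...23.
After op 3 (move_left): buffer="ougjoom" (len 7), cursors c1@0 c2@5 c3@5, authorship 1...23.
After op 4 (move_left): buffer="ougjoom" (len 7), cursors c1@0 c2@4 c3@4, authorship 1...23.
After op 5 (insert('a')): buffer="aougjaaoom" (len 10), cursors c1@1 c2@7 c3@7, authorship 11...2323.
After op 6 (insert('g')): buffer="agougjaaggoom" (len 13), cursors c1@2 c2@10 c3@10, authorship 111...232323.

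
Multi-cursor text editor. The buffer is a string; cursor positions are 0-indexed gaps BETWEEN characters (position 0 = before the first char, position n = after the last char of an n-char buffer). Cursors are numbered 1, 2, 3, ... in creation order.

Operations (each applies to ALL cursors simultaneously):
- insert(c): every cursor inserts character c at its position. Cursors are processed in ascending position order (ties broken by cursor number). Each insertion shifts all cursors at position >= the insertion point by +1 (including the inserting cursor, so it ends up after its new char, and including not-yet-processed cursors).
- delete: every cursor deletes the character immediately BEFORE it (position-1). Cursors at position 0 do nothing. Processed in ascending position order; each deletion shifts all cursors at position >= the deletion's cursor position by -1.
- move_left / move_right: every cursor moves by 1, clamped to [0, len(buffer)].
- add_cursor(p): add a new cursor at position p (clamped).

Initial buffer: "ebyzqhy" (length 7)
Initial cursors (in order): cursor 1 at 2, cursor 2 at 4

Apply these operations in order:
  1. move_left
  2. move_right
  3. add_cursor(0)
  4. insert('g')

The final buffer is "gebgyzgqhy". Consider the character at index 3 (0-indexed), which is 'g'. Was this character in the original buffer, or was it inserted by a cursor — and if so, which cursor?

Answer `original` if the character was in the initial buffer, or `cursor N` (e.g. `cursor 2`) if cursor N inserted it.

After op 1 (move_left): buffer="ebyzqhy" (len 7), cursors c1@1 c2@3, authorship .......
After op 2 (move_right): buffer="ebyzqhy" (len 7), cursors c1@2 c2@4, authorship .......
After op 3 (add_cursor(0)): buffer="ebyzqhy" (len 7), cursors c3@0 c1@2 c2@4, authorship .......
After op 4 (insert('g')): buffer="gebgyzgqhy" (len 10), cursors c3@1 c1@4 c2@7, authorship 3..1..2...
Authorship (.=original, N=cursor N): 3 . . 1 . . 2 . . .
Index 3: author = 1

Answer: cursor 1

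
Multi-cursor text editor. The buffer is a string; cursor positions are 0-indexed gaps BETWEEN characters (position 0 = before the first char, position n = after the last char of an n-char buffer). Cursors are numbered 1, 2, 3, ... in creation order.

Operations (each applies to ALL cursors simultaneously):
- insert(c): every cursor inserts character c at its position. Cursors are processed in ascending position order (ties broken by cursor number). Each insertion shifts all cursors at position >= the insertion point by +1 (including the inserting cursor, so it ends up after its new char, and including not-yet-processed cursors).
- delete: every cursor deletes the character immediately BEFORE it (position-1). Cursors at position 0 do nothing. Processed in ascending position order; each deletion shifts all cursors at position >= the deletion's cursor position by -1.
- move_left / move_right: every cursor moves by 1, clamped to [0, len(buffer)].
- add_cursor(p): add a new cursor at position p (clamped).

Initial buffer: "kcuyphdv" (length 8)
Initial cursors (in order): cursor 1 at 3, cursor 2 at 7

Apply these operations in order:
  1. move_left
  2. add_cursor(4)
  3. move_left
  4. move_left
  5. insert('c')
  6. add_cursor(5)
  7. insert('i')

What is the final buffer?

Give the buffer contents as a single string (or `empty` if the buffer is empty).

Answer: cikcciuiyciphdv

Derivation:
After op 1 (move_left): buffer="kcuyphdv" (len 8), cursors c1@2 c2@6, authorship ........
After op 2 (add_cursor(4)): buffer="kcuyphdv" (len 8), cursors c1@2 c3@4 c2@6, authorship ........
After op 3 (move_left): buffer="kcuyphdv" (len 8), cursors c1@1 c3@3 c2@5, authorship ........
After op 4 (move_left): buffer="kcuyphdv" (len 8), cursors c1@0 c3@2 c2@4, authorship ........
After op 5 (insert('c')): buffer="ckccuycphdv" (len 11), cursors c1@1 c3@4 c2@7, authorship 1..3..2....
After op 6 (add_cursor(5)): buffer="ckccuycphdv" (len 11), cursors c1@1 c3@4 c4@5 c2@7, authorship 1..3..2....
After op 7 (insert('i')): buffer="cikcciuiyciphdv" (len 15), cursors c1@2 c3@6 c4@8 c2@11, authorship 11..33.4.22....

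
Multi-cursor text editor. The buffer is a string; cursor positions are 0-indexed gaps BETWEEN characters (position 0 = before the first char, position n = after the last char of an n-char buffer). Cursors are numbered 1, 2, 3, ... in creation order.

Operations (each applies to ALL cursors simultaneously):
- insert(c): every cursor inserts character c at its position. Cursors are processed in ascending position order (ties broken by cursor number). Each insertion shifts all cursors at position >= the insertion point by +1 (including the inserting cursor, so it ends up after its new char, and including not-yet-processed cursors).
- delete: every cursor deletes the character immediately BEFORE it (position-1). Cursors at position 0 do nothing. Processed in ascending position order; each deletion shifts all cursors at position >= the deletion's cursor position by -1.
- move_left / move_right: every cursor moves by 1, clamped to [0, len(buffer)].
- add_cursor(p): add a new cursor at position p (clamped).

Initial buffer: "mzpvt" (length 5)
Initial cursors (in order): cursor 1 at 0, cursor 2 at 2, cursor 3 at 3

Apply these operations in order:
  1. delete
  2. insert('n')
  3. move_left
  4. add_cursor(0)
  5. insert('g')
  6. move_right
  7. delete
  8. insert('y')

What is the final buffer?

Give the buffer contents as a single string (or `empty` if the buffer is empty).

After op 1 (delete): buffer="mvt" (len 3), cursors c1@0 c2@1 c3@1, authorship ...
After op 2 (insert('n')): buffer="nmnnvt" (len 6), cursors c1@1 c2@4 c3@4, authorship 1.23..
After op 3 (move_left): buffer="nmnnvt" (len 6), cursors c1@0 c2@3 c3@3, authorship 1.23..
After op 4 (add_cursor(0)): buffer="nmnnvt" (len 6), cursors c1@0 c4@0 c2@3 c3@3, authorship 1.23..
After op 5 (insert('g')): buffer="ggnmnggnvt" (len 10), cursors c1@2 c4@2 c2@7 c3@7, authorship 141.2233..
After op 6 (move_right): buffer="ggnmnggnvt" (len 10), cursors c1@3 c4@3 c2@8 c3@8, authorship 141.2233..
After op 7 (delete): buffer="gmngvt" (len 6), cursors c1@1 c4@1 c2@4 c3@4, authorship 1.22..
After op 8 (insert('y')): buffer="gyymngyyvt" (len 10), cursors c1@3 c4@3 c2@8 c3@8, authorship 114.2223..

Answer: gyymngyyvt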